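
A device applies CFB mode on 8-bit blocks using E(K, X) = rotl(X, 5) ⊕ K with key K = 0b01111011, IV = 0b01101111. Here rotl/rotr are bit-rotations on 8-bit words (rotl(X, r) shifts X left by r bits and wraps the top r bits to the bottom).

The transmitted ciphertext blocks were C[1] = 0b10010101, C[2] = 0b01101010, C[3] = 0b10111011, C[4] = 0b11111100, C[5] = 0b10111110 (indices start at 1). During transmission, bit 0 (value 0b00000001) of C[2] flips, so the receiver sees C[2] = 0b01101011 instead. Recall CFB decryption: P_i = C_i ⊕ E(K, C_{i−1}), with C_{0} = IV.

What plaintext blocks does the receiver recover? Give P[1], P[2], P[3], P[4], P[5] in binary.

P[1] = 0b00000011, P[2] = 0b10100010, P[3] = 0b10101101, P[4] = 0b11110000, P[5] = 0b01011010

Only C[2] changed, to 0b01101011. In CFB, a change in C_i flips the same bit in P_i and garbles P_{i+1}. Decrypting the received ciphertext:
P[1]: E(K, 0b01101111) = 0b10010110; 0b10010101 ⊕ 0b10010110 = 0b00000011.
P[2]: E(K, 0b10010101) = 0b11001001; 0b01101011 ⊕ 0b11001001 = 0b10100010.
P[3]: E(K, 0b01101011) = 0b00010110; 0b10111011 ⊕ 0b00010110 = 0b10101101.
P[4]: E(K, 0b10111011) = 0b00001100; 0b11111100 ⊕ 0b00001100 = 0b11110000.
P[5]: E(K, 0b11111100) = 0b11100100; 0b10111110 ⊕ 0b11100100 = 0b01011010.
Blocks that differ from the original plaintext: P[2], P[3].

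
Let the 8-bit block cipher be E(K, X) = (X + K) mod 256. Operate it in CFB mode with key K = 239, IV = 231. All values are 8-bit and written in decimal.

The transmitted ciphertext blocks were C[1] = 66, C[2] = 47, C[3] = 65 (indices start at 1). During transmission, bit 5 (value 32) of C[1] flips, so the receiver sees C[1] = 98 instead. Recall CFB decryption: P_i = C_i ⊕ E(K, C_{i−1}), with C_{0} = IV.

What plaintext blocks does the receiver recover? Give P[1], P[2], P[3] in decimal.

P[1] = 180, P[2] = 126, P[3] = 95

Only C[1] changed, to 98. In CFB, a change in C_i flips the same bit in P_i and garbles P_{i+1}. Decrypting the received ciphertext:
P[1]: E(K, 231) = 214; 98 ⊕ 214 = 180.
P[2]: E(K, 98) = 81; 47 ⊕ 81 = 126.
P[3]: E(K, 47) = 30; 65 ⊕ 30 = 95.
Blocks that differ from the original plaintext: P[1], P[2].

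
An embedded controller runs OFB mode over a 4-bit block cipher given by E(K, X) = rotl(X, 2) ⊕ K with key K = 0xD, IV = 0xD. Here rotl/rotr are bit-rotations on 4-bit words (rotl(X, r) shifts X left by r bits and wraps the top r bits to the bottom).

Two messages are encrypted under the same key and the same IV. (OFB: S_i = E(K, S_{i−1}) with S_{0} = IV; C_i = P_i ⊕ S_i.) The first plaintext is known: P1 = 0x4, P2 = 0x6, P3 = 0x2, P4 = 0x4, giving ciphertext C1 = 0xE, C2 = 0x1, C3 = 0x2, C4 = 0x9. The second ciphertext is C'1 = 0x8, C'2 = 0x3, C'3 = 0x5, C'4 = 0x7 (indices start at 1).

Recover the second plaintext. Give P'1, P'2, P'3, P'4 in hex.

P'1 = 0x2, P'2 = 0x4, P'3 = 0x5, P'4 = 0xA

In OFB with a reused IV, both messages share the same keystream S_i, so C_i ⊕ C'_i = P_i ⊕ P'_i and thus P'_i = P_i ⊕ C_i ⊕ C'_i.
P'1: 0x4 ⊕ 0xE ⊕ 0x8 = 0x2.
P'2: 0x6 ⊕ 0x1 ⊕ 0x3 = 0x4.
P'3: 0x2 ⊕ 0x2 ⊕ 0x5 = 0x5.
P'4: 0x4 ⊕ 0x9 ⊕ 0x7 = 0xA.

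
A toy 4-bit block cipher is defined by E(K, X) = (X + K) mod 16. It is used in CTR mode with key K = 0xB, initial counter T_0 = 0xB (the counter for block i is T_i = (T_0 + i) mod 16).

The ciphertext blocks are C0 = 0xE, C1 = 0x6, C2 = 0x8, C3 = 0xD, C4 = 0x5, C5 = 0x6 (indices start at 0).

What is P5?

P5 = 0xD

CTR decryption: S_i = E(K, T_i) where T_i is the counter for block i; P_i = C_i ⊕ S_i.
P5: T = 0x0, S = E(K, T) = 0xB; 0x6 ⊕ 0xB = 0xD.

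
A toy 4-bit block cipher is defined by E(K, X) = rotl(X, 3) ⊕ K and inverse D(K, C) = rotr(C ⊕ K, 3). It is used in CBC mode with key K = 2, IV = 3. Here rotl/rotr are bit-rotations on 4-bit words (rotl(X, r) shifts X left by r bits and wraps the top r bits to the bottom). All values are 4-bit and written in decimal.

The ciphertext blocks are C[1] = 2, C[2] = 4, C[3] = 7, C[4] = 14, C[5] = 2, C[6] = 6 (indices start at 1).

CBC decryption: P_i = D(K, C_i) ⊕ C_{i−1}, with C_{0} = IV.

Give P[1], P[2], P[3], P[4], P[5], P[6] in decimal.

P[1]: D(K, 2) = 0; 0 ⊕ 3 = 3.
P[2]: D(K, 4) = 12; 12 ⊕ 2 = 14.
P[3]: D(K, 7) = 10; 10 ⊕ 4 = 14.
P[4]: D(K, 14) = 9; 9 ⊕ 7 = 14.
P[5]: D(K, 2) = 0; 0 ⊕ 14 = 14.
P[6]: D(K, 6) = 8; 8 ⊕ 2 = 10.

P[1] = 3, P[2] = 14, P[3] = 14, P[4] = 14, P[5] = 14, P[6] = 10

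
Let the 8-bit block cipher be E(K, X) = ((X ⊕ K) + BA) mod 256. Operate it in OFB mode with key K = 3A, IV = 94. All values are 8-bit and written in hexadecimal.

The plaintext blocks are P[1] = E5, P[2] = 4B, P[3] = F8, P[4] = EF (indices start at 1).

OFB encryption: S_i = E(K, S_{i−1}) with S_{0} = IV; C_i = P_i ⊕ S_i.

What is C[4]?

C[1]: S = E(K, 94) = 68; E5 ⊕ 68 = 8D.
C[2]: S = E(K, 68) = 0C; 4B ⊕ 0C = 47.
C[3]: S = E(K, 0C) = F0; F8 ⊕ F0 = 08.
C[4]: S = E(K, F0) = 84; EF ⊕ 84 = 6B.

C[4] = 6B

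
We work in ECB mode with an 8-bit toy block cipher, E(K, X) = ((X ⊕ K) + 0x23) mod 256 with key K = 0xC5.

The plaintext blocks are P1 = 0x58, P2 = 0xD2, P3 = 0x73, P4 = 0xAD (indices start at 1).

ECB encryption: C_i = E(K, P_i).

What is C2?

C2: E(K, 0xD2) = 0x3A.

C2 = 0x3A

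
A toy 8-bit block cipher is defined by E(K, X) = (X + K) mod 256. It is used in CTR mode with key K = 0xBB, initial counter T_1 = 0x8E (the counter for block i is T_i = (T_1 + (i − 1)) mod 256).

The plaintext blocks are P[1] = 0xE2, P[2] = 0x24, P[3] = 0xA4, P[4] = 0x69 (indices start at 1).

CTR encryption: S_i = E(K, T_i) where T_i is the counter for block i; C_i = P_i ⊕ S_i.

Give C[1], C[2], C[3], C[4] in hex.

C[1] = 0xAB, C[2] = 0x6E, C[3] = 0xEF, C[4] = 0x25

C[1]: T = 0x8E, S = E(K, T) = 0x49; 0xE2 ⊕ 0x49 = 0xAB.
C[2]: T = 0x8F, S = E(K, T) = 0x4A; 0x24 ⊕ 0x4A = 0x6E.
C[3]: T = 0x90, S = E(K, T) = 0x4B; 0xA4 ⊕ 0x4B = 0xEF.
C[4]: T = 0x91, S = E(K, T) = 0x4C; 0x69 ⊕ 0x4C = 0x25.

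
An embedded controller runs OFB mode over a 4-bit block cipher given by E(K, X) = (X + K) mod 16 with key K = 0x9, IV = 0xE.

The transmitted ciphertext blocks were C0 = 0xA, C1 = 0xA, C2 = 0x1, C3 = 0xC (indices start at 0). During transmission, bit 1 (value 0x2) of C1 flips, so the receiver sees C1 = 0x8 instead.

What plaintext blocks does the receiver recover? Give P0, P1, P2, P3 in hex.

OFB decryption: S_i = E(K, S_{i−1}) with S_{−1} = IV; P_i = C_i ⊕ S_i.
Only C1 changed, to 0x8. In OFB, a change in C_i flips the same bit in P_i only; the keystream is unaffected. Decrypting the received ciphertext:
P0: S = E(K, 0xE) = 0x7; 0xA ⊕ 0x7 = 0xD.
P1: S = E(K, 0x7) = 0x0; 0x8 ⊕ 0x0 = 0x8.
P2: S = E(K, 0x0) = 0x9; 0x1 ⊕ 0x9 = 0x8.
P3: S = E(K, 0x9) = 0x2; 0xC ⊕ 0x2 = 0xE.
Blocks that differ from the original plaintext: P1.

P0 = 0xD, P1 = 0x8, P2 = 0x8, P3 = 0xE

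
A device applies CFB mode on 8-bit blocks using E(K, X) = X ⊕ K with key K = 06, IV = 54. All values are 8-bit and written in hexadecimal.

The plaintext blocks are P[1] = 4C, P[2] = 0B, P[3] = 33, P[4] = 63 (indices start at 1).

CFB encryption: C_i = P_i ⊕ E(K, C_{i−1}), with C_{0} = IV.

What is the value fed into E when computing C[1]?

54

C[1]: E(K, 54) = 52; 4C ⊕ 52 = 1E.
So the input to E for block [1] is 54.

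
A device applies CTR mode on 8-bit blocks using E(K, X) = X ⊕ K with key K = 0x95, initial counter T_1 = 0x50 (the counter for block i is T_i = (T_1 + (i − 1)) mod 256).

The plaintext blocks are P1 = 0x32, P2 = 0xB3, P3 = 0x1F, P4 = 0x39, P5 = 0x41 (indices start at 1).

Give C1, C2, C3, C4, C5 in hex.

CTR encryption: S_i = E(K, T_i) where T_i is the counter for block i; C_i = P_i ⊕ S_i.
C1: T = 0x50, S = E(K, T) = 0xC5; 0x32 ⊕ 0xC5 = 0xF7.
C2: T = 0x51, S = E(K, T) = 0xC4; 0xB3 ⊕ 0xC4 = 0x77.
C3: T = 0x52, S = E(K, T) = 0xC7; 0x1F ⊕ 0xC7 = 0xD8.
C4: T = 0x53, S = E(K, T) = 0xC6; 0x39 ⊕ 0xC6 = 0xFF.
C5: T = 0x54, S = E(K, T) = 0xC1; 0x41 ⊕ 0xC1 = 0x80.

C1 = 0xF7, C2 = 0x77, C3 = 0xD8, C4 = 0xFF, C5 = 0x80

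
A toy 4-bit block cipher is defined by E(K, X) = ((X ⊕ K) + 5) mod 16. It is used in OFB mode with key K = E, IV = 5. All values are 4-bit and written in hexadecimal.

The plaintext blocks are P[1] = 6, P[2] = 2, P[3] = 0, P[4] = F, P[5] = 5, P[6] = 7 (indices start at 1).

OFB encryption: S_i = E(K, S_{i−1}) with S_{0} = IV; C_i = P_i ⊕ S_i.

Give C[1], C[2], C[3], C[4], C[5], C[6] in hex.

C[1]: S = E(K, 5) = 0; 6 ⊕ 0 = 6.
C[2]: S = E(K, 0) = 3; 2 ⊕ 3 = 1.
C[3]: S = E(K, 3) = 2; 0 ⊕ 2 = 2.
C[4]: S = E(K, 2) = 1; F ⊕ 1 = E.
C[5]: S = E(K, 1) = 4; 5 ⊕ 4 = 1.
C[6]: S = E(K, 4) = F; 7 ⊕ F = 8.

C[1] = 6, C[2] = 1, C[3] = 2, C[4] = E, C[5] = 1, C[6] = 8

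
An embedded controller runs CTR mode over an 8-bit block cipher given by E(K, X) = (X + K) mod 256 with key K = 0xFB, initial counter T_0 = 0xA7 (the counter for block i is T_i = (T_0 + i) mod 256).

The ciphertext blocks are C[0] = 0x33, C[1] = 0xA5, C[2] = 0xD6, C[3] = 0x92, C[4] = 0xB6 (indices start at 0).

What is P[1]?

CTR decryption: S_i = E(K, T_i) where T_i is the counter for block i; P_i = C_i ⊕ S_i.
P[1]: T = 0xA8, S = E(K, T) = 0xA3; 0xA5 ⊕ 0xA3 = 0x06.

P[1] = 0x06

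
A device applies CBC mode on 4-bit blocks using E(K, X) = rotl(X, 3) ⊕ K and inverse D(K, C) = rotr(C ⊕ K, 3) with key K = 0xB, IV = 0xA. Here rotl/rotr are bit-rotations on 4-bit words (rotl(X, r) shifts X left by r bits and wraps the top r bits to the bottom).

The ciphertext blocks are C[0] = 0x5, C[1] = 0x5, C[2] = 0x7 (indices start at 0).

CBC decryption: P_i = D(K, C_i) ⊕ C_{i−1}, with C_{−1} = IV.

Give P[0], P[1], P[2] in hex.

P[0]: D(K, 0x5) = 0xD; 0xD ⊕ 0xA = 0x7.
P[1]: D(K, 0x5) = 0xD; 0xD ⊕ 0x5 = 0x8.
P[2]: D(K, 0x7) = 0x9; 0x9 ⊕ 0x5 = 0xC.

P[0] = 0x7, P[1] = 0x8, P[2] = 0xC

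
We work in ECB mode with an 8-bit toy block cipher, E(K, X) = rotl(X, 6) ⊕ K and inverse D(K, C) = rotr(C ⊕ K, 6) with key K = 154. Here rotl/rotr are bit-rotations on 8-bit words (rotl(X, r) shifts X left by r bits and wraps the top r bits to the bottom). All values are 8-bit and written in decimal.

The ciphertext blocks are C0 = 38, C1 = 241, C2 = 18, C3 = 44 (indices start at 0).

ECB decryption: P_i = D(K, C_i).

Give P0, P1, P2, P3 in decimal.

P0: D(K, 38) = 242.
P1: D(K, 241) = 173.
P2: D(K, 18) = 34.
P3: D(K, 44) = 218.

P0 = 242, P1 = 173, P2 = 34, P3 = 218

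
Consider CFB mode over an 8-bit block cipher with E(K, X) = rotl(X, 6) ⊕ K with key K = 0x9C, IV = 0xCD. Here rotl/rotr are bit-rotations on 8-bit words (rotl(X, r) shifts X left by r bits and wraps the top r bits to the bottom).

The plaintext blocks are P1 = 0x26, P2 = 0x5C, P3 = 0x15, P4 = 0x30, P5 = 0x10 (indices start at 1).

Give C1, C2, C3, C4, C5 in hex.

C1 = 0xC9, C2 = 0xB2, C3 = 0x25, C4 = 0xE5, C5 = 0xF5

CFB encryption: C_i = P_i ⊕ E(K, C_{i−1}), with C_{0} = IV.
C1: E(K, 0xCD) = 0xEF; 0x26 ⊕ 0xEF = 0xC9.
C2: E(K, 0xC9) = 0xEE; 0x5C ⊕ 0xEE = 0xB2.
C3: E(K, 0xB2) = 0x30; 0x15 ⊕ 0x30 = 0x25.
C4: E(K, 0x25) = 0xD5; 0x30 ⊕ 0xD5 = 0xE5.
C5: E(K, 0xE5) = 0xE5; 0x10 ⊕ 0xE5 = 0xF5.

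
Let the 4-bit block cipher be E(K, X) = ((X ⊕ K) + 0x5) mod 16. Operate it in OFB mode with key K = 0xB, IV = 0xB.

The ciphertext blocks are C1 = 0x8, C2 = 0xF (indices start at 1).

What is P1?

P1 = 0xD

OFB decryption: S_i = E(K, S_{i−1}) with S_{0} = IV; P_i = C_i ⊕ S_i.
P1: S = E(K, 0xB) = 0x5; 0x8 ⊕ 0x5 = 0xD.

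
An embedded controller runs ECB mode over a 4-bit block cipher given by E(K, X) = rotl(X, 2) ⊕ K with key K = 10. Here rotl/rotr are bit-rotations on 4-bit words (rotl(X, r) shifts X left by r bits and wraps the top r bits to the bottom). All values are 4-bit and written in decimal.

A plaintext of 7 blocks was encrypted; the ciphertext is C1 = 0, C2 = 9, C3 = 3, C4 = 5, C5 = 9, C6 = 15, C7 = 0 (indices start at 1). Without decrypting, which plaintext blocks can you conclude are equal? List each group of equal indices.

ECB encrypts each block independently with the same key, so equal ciphertext blocks imply equal plaintext blocks.
C1 = C7 = 0, so P1 = P7.
C2 = C5 = 9, so P2 = P5.

P1 = P7; P2 = P5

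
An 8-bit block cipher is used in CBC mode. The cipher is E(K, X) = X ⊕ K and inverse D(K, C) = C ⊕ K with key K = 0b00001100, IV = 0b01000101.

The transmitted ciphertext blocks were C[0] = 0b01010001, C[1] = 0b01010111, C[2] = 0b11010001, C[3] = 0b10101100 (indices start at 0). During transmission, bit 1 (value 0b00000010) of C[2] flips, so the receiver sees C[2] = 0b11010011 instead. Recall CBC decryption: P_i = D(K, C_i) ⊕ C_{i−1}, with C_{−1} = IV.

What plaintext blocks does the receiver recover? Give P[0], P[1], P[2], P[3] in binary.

Only C[2] changed, to 0b11010011. In CBC, a change in C_i garbles P_i and flips the same bit in P_{i+1}. Decrypting the received ciphertext:
P[0]: D(K, 0b01010001) = 0b01011101; 0b01011101 ⊕ 0b01000101 = 0b00011000.
P[1]: D(K, 0b01010111) = 0b01011011; 0b01011011 ⊕ 0b01010001 = 0b00001010.
P[2]: D(K, 0b11010011) = 0b11011111; 0b11011111 ⊕ 0b01010111 = 0b10001000.
P[3]: D(K, 0b10101100) = 0b10100000; 0b10100000 ⊕ 0b11010011 = 0b01110011.
Blocks that differ from the original plaintext: P[2], P[3].

P[0] = 0b00011000, P[1] = 0b00001010, P[2] = 0b10001000, P[3] = 0b01110011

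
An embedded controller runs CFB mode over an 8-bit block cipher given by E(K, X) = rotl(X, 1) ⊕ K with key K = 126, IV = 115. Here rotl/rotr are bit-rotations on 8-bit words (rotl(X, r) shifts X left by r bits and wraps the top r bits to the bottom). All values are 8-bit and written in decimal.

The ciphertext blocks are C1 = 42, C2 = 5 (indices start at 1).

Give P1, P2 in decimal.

P1 = 178, P2 = 47

CFB decryption: P_i = C_i ⊕ E(K, C_{i−1}), with C_{0} = IV.
P1: E(K, 115) = 152; 42 ⊕ 152 = 178.
P2: E(K, 42) = 42; 5 ⊕ 42 = 47.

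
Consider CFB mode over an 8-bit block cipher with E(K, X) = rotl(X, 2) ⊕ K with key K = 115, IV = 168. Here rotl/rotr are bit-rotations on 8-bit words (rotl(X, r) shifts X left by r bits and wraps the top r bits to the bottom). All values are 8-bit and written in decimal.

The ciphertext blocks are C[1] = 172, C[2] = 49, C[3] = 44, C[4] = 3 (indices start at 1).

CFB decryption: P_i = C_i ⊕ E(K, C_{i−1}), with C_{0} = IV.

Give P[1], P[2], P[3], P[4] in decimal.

P[1] = 125, P[2] = 240, P[3] = 155, P[4] = 192

P[1]: E(K, 168) = 209; 172 ⊕ 209 = 125.
P[2]: E(K, 172) = 193; 49 ⊕ 193 = 240.
P[3]: E(K, 49) = 183; 44 ⊕ 183 = 155.
P[4]: E(K, 44) = 195; 3 ⊕ 195 = 192.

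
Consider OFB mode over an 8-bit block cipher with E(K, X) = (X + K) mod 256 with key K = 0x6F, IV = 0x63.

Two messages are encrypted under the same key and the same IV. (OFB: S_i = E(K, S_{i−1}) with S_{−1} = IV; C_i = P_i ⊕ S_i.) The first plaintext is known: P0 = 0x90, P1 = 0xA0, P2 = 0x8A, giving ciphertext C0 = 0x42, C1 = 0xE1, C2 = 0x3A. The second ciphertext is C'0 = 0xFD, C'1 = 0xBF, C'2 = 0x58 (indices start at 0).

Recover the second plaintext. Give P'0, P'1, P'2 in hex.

In OFB with a reused IV, both messages share the same keystream S_i, so C_i ⊕ C'_i = P_i ⊕ P'_i and thus P'_i = P_i ⊕ C_i ⊕ C'_i.
P'0: 0x90 ⊕ 0x42 ⊕ 0xFD = 0x2F.
P'1: 0xA0 ⊕ 0xE1 ⊕ 0xBF = 0xFE.
P'2: 0x8A ⊕ 0x3A ⊕ 0x58 = 0xE8.

P'0 = 0x2F, P'1 = 0xFE, P'2 = 0xE8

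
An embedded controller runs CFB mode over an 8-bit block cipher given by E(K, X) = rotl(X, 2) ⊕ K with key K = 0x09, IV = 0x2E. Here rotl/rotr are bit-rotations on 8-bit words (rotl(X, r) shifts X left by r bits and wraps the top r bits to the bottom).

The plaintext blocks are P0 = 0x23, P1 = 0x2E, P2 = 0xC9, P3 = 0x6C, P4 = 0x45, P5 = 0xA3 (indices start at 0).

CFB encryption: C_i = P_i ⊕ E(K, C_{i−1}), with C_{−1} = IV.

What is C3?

C3 = 0xB0

C0: E(K, 0x2E) = 0xB1; 0x23 ⊕ 0xB1 = 0x92.
C1: E(K, 0x92) = 0x43; 0x2E ⊕ 0x43 = 0x6D.
C2: E(K, 0x6D) = 0xBC; 0xC9 ⊕ 0xBC = 0x75.
C3: E(K, 0x75) = 0xDC; 0x6C ⊕ 0xDC = 0xB0.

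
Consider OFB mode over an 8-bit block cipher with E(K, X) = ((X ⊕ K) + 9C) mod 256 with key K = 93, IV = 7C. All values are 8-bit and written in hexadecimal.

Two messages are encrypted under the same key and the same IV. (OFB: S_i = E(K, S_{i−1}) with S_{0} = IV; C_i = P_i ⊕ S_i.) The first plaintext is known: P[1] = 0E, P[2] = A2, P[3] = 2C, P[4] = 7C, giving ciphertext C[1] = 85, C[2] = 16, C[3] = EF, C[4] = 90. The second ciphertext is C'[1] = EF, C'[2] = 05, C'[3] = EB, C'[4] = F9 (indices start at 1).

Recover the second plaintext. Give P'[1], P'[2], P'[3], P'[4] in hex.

P'[1] = 64, P'[2] = B1, P'[3] = 28, P'[4] = 15

In OFB with a reused IV, both messages share the same keystream S_i, so C_i ⊕ C'_i = P_i ⊕ P'_i and thus P'_i = P_i ⊕ C_i ⊕ C'_i.
P'[1]: 0E ⊕ 85 ⊕ EF = 64.
P'[2]: A2 ⊕ 16 ⊕ 05 = B1.
P'[3]: 2C ⊕ EF ⊕ EB = 28.
P'[4]: 7C ⊕ 90 ⊕ F9 = 15.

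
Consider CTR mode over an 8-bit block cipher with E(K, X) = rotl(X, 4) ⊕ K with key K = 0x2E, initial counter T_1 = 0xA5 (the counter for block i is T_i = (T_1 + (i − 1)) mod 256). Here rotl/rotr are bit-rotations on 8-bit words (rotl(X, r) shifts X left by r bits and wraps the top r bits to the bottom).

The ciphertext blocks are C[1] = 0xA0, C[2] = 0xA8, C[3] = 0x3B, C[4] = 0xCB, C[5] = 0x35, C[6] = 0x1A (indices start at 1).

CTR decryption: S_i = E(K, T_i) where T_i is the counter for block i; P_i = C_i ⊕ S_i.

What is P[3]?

P[3]: T = 0xA7, S = E(K, T) = 0x54; 0x3B ⊕ 0x54 = 0x6F.

P[3] = 0x6F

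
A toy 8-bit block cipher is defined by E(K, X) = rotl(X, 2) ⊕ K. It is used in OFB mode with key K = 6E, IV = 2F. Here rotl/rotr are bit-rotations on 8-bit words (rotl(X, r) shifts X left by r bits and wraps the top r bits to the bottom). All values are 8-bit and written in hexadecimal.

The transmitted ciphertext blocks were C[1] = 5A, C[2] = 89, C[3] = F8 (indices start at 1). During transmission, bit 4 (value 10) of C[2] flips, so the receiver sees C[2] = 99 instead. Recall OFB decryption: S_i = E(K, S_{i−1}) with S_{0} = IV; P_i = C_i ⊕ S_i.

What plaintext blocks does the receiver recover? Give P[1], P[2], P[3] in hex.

P[1] = 88, P[2] = BC, P[3] = 02

Only C[2] changed, to 99. In OFB, a change in C_i flips the same bit in P_i only; the keystream is unaffected. Decrypting the received ciphertext:
P[1]: S = E(K, 2F) = D2; 5A ⊕ D2 = 88.
P[2]: S = E(K, D2) = 25; 99 ⊕ 25 = BC.
P[3]: S = E(K, 25) = FA; F8 ⊕ FA = 02.
Blocks that differ from the original plaintext: P[2].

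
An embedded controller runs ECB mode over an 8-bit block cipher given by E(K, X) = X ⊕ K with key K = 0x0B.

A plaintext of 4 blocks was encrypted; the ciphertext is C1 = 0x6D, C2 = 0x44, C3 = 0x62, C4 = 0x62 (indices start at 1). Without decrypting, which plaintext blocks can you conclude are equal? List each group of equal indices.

ECB encrypts each block independently with the same key, so equal ciphertext blocks imply equal plaintext blocks.
C3 = C4 = 0x62, so P3 = P4.

P3 = P4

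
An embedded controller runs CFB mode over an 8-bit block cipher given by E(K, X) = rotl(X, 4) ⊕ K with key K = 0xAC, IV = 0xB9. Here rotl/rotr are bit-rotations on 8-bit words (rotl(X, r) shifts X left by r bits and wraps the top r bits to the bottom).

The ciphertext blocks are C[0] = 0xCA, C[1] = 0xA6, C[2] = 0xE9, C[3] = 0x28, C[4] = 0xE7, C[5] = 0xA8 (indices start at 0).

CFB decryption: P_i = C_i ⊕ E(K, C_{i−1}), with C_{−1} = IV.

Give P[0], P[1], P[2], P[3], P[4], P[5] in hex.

P[0] = 0xFD, P[1] = 0xA6, P[2] = 0x2F, P[3] = 0x1A, P[4] = 0xC9, P[5] = 0x7A

P[0]: E(K, 0xB9) = 0x37; 0xCA ⊕ 0x37 = 0xFD.
P[1]: E(K, 0xCA) = 0x00; 0xA6 ⊕ 0x00 = 0xA6.
P[2]: E(K, 0xA6) = 0xC6; 0xE9 ⊕ 0xC6 = 0x2F.
P[3]: E(K, 0xE9) = 0x32; 0x28 ⊕ 0x32 = 0x1A.
P[4]: E(K, 0x28) = 0x2E; 0xE7 ⊕ 0x2E = 0xC9.
P[5]: E(K, 0xE7) = 0xD2; 0xA8 ⊕ 0xD2 = 0x7A.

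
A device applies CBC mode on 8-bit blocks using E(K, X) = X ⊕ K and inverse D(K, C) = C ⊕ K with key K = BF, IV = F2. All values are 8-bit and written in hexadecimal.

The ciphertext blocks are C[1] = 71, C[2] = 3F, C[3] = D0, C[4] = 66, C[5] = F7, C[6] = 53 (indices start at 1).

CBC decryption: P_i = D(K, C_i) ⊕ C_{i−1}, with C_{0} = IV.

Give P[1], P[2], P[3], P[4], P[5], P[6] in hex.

P[1]: D(K, 71) = CE; CE ⊕ F2 = 3C.
P[2]: D(K, 3F) = 80; 80 ⊕ 71 = F1.
P[3]: D(K, D0) = 6F; 6F ⊕ 3F = 50.
P[4]: D(K, 66) = D9; D9 ⊕ D0 = 09.
P[5]: D(K, F7) = 48; 48 ⊕ 66 = 2E.
P[6]: D(K, 53) = EC; EC ⊕ F7 = 1B.

P[1] = 3C, P[2] = F1, P[3] = 50, P[4] = 09, P[5] = 2E, P[6] = 1B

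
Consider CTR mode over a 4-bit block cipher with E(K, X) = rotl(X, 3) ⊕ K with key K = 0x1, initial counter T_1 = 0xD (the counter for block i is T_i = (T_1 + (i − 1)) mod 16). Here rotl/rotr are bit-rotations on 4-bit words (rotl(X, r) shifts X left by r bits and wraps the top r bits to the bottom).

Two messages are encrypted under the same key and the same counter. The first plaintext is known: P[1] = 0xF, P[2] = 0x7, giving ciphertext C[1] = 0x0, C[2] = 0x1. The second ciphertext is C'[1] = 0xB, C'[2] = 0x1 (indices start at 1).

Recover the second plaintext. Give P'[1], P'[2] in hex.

In CTR with a reused counter, both messages share the same keystream S_i, so C_i ⊕ C'_i = P_i ⊕ P'_i and thus P'_i = P_i ⊕ C_i ⊕ C'_i.
P'[1]: 0xF ⊕ 0x0 ⊕ 0xB = 0x4.
P'[2]: 0x7 ⊕ 0x1 ⊕ 0x1 = 0x7.

P'[1] = 0x4, P'[2] = 0x7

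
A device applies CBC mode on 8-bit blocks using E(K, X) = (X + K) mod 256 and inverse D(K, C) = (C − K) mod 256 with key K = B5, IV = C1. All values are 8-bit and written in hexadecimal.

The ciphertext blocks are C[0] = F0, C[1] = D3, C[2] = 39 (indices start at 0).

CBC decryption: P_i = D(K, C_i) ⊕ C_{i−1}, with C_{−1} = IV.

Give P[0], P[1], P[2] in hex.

P[0]: D(K, F0) = 3B; 3B ⊕ C1 = FA.
P[1]: D(K, D3) = 1E; 1E ⊕ F0 = EE.
P[2]: D(K, 39) = 84; 84 ⊕ D3 = 57.

P[0] = FA, P[1] = EE, P[2] = 57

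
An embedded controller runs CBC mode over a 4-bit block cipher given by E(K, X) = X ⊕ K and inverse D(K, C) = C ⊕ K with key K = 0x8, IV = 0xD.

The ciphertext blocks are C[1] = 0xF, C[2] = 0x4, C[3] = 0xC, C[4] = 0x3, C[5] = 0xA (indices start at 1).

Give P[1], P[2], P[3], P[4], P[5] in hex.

P[1] = 0xA, P[2] = 0x3, P[3] = 0x0, P[4] = 0x7, P[5] = 0x1

CBC decryption: P_i = D(K, C_i) ⊕ C_{i−1}, with C_{0} = IV.
P[1]: D(K, 0xF) = 0x7; 0x7 ⊕ 0xD = 0xA.
P[2]: D(K, 0x4) = 0xC; 0xC ⊕ 0xF = 0x3.
P[3]: D(K, 0xC) = 0x4; 0x4 ⊕ 0x4 = 0x0.
P[4]: D(K, 0x3) = 0xB; 0xB ⊕ 0xC = 0x7.
P[5]: D(K, 0xA) = 0x2; 0x2 ⊕ 0x3 = 0x1.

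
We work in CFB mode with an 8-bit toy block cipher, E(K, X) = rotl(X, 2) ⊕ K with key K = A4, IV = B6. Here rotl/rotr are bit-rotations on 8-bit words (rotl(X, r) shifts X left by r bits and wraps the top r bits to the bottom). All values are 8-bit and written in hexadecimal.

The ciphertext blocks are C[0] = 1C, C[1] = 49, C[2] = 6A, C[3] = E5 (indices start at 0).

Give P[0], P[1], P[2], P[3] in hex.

P[0] = 62, P[1] = 9D, P[2] = EB, P[3] = E8

CFB decryption: P_i = C_i ⊕ E(K, C_{i−1}), with C_{−1} = IV.
P[0]: E(K, B6) = 7E; 1C ⊕ 7E = 62.
P[1]: E(K, 1C) = D4; 49 ⊕ D4 = 9D.
P[2]: E(K, 49) = 81; 6A ⊕ 81 = EB.
P[3]: E(K, 6A) = 0D; E5 ⊕ 0D = E8.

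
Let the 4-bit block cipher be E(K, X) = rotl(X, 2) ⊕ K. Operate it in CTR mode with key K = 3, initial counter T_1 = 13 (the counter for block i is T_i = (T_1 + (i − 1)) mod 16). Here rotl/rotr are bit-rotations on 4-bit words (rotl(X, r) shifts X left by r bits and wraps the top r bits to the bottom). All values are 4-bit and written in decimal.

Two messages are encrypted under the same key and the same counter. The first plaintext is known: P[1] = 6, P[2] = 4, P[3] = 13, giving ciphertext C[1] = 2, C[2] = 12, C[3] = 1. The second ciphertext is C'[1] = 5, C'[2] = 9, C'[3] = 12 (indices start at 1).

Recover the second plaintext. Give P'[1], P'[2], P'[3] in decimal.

P'[1] = 1, P'[2] = 1, P'[3] = 0

In CTR with a reused counter, both messages share the same keystream S_i, so C_i ⊕ C'_i = P_i ⊕ P'_i and thus P'_i = P_i ⊕ C_i ⊕ C'_i.
P'[1]: 6 ⊕ 2 ⊕ 5 = 1.
P'[2]: 4 ⊕ 12 ⊕ 9 = 1.
P'[3]: 13 ⊕ 1 ⊕ 12 = 0.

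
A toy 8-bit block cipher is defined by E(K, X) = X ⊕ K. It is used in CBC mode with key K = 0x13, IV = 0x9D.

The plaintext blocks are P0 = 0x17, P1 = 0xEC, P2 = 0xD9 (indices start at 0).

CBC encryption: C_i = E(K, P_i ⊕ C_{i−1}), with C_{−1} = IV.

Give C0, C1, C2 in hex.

C0 = 0x99, C1 = 0x66, C2 = 0xAC

C0: P0 ⊕ 0x9D = 0x8A; E(K, 0x8A) = 0x99.
C1: P1 ⊕ 0x99 = 0x75; E(K, 0x75) = 0x66.
C2: P2 ⊕ 0x66 = 0xBF; E(K, 0xBF) = 0xAC.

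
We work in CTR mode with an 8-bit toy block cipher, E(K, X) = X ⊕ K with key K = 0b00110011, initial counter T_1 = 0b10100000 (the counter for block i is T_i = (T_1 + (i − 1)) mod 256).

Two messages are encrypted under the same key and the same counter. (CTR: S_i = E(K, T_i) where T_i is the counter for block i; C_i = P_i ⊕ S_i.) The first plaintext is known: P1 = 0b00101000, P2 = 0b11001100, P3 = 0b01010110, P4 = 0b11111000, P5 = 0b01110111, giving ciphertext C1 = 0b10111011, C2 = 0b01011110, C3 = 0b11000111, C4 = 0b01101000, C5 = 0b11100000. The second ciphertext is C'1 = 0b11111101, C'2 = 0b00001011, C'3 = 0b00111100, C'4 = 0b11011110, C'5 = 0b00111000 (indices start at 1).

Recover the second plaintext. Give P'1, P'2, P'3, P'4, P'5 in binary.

In CTR with a reused counter, both messages share the same keystream S_i, so C_i ⊕ C'_i = P_i ⊕ P'_i and thus P'_i = P_i ⊕ C_i ⊕ C'_i.
P'1: 0b00101000 ⊕ 0b10111011 ⊕ 0b11111101 = 0b01101110.
P'2: 0b11001100 ⊕ 0b01011110 ⊕ 0b00001011 = 0b10011001.
P'3: 0b01010110 ⊕ 0b11000111 ⊕ 0b00111100 = 0b10101101.
P'4: 0b11111000 ⊕ 0b01101000 ⊕ 0b11011110 = 0b01001110.
P'5: 0b01110111 ⊕ 0b11100000 ⊕ 0b00111000 = 0b10101111.

P'1 = 0b01101110, P'2 = 0b10011001, P'3 = 0b10101101, P'4 = 0b01001110, P'5 = 0b10101111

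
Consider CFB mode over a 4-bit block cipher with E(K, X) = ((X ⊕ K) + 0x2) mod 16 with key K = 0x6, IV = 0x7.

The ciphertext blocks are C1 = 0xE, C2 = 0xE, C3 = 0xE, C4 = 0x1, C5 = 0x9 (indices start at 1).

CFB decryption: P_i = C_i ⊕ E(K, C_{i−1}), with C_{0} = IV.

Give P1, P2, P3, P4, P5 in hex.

P1: E(K, 0x7) = 0x3; 0xE ⊕ 0x3 = 0xD.
P2: E(K, 0xE) = 0xA; 0xE ⊕ 0xA = 0x4.
P3: E(K, 0xE) = 0xA; 0xE ⊕ 0xA = 0x4.
P4: E(K, 0xE) = 0xA; 0x1 ⊕ 0xA = 0xB.
P5: E(K, 0x1) = 0x9; 0x9 ⊕ 0x9 = 0x0.

P1 = 0xD, P2 = 0x4, P3 = 0x4, P4 = 0xB, P5 = 0x0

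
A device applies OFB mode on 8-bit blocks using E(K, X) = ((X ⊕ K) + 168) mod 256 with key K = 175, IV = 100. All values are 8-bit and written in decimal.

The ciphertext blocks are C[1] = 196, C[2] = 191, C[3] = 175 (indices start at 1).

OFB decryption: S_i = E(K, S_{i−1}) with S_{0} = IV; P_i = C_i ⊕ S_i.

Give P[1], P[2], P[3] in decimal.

P[1]: S = E(K, 100) = 115; 196 ⊕ 115 = 183.
P[2]: S = E(K, 115) = 132; 191 ⊕ 132 = 59.
P[3]: S = E(K, 132) = 211; 175 ⊕ 211 = 124.

P[1] = 183, P[2] = 59, P[3] = 124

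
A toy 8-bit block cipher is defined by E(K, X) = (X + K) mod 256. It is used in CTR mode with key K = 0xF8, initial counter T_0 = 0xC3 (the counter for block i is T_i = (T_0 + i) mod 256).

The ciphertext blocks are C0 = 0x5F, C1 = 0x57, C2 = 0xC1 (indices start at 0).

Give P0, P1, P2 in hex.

P0 = 0xE4, P1 = 0xEB, P2 = 0x7C

CTR decryption: S_i = E(K, T_i) where T_i is the counter for block i; P_i = C_i ⊕ S_i.
P0: T = 0xC3, S = E(K, T) = 0xBB; 0x5F ⊕ 0xBB = 0xE4.
P1: T = 0xC4, S = E(K, T) = 0xBC; 0x57 ⊕ 0xBC = 0xEB.
P2: T = 0xC5, S = E(K, T) = 0xBD; 0xC1 ⊕ 0xBD = 0x7C.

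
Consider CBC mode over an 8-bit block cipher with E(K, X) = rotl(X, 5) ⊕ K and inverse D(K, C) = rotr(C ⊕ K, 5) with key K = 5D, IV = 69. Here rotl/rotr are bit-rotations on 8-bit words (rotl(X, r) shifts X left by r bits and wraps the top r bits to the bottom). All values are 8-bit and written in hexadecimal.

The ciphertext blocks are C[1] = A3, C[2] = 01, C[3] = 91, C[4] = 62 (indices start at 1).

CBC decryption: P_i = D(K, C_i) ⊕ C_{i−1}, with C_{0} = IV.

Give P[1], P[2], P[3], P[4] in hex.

P[1] = 9E, P[2] = 41, P[3] = 67, P[4] = 68

P[1]: D(K, A3) = F7; F7 ⊕ 69 = 9E.
P[2]: D(K, 01) = E2; E2 ⊕ A3 = 41.
P[3]: D(K, 91) = 66; 66 ⊕ 01 = 67.
P[4]: D(K, 62) = F9; F9 ⊕ 91 = 68.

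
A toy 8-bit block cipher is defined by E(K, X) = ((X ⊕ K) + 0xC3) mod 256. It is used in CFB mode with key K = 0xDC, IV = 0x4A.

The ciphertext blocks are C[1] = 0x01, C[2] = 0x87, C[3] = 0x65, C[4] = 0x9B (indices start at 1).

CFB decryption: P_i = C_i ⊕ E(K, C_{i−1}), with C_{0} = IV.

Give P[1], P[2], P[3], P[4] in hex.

P[1]: E(K, 0x4A) = 0x59; 0x01 ⊕ 0x59 = 0x58.
P[2]: E(K, 0x01) = 0xA0; 0x87 ⊕ 0xA0 = 0x27.
P[3]: E(K, 0x87) = 0x1E; 0x65 ⊕ 0x1E = 0x7B.
P[4]: E(K, 0x65) = 0x7C; 0x9B ⊕ 0x7C = 0xE7.

P[1] = 0x58, P[2] = 0x27, P[3] = 0x7B, P[4] = 0xE7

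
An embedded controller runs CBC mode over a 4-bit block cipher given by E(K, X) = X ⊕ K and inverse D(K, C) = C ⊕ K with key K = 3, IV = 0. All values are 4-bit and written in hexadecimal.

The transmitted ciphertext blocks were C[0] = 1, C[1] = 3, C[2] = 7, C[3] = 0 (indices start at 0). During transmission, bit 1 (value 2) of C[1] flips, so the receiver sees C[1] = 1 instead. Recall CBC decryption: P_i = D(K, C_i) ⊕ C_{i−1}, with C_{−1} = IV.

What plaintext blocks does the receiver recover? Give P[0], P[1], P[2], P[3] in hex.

P[0] = 2, P[1] = 3, P[2] = 5, P[3] = 4

Only C[1] changed, to 1. In CBC, a change in C_i garbles P_i and flips the same bit in P_{i+1}. Decrypting the received ciphertext:
P[0]: D(K, 1) = 2; 2 ⊕ 0 = 2.
P[1]: D(K, 1) = 2; 2 ⊕ 1 = 3.
P[2]: D(K, 7) = 4; 4 ⊕ 1 = 5.
P[3]: D(K, 0) = 3; 3 ⊕ 7 = 4.
Blocks that differ from the original plaintext: P[1], P[2].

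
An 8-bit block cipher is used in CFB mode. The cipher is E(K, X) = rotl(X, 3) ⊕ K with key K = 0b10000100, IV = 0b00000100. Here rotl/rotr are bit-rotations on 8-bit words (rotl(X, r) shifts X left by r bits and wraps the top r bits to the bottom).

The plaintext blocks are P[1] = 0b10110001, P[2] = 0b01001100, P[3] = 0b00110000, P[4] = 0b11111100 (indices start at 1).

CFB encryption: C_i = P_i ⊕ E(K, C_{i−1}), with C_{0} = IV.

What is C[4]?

C[1]: E(K, 0b00000100) = 0b10100100; 0b10110001 ⊕ 0b10100100 = 0b00010101.
C[2]: E(K, 0b00010101) = 0b00101100; 0b01001100 ⊕ 0b00101100 = 0b01100000.
C[3]: E(K, 0b01100000) = 0b10000111; 0b00110000 ⊕ 0b10000111 = 0b10110111.
C[4]: E(K, 0b10110111) = 0b00111001; 0b11111100 ⊕ 0b00111001 = 0b11000101.

C[4] = 0b11000101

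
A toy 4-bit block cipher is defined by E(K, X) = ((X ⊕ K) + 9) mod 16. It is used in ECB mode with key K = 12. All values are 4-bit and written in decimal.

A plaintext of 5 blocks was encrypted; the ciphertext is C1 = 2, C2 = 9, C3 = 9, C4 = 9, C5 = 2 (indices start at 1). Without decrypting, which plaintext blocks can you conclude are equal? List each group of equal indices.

ECB encrypts each block independently with the same key, so equal ciphertext blocks imply equal plaintext blocks.
C1 = C5 = 2, so P1 = P5.
C2 = C3 = C4 = 9, so P2 = P3 = P4.

P1 = P5; P2 = P3 = P4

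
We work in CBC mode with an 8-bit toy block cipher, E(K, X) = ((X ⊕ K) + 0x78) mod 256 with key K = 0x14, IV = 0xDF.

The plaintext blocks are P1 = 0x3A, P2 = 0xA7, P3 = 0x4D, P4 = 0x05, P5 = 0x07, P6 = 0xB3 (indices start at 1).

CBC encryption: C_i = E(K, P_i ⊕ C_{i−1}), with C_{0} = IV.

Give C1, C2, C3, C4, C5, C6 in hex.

C1: P1 ⊕ 0xDF = 0xE5; E(K, 0xE5) = 0x69.
C2: P2 ⊕ 0x69 = 0xCE; E(K, 0xCE) = 0x52.
C3: P3 ⊕ 0x52 = 0x1F; E(K, 0x1F) = 0x83.
C4: P4 ⊕ 0x83 = 0x86; E(K, 0x86) = 0x0A.
C5: P5 ⊕ 0x0A = 0x0D; E(K, 0x0D) = 0x91.
C6: P6 ⊕ 0x91 = 0x22; E(K, 0x22) = 0xAE.

C1 = 0x69, C2 = 0x52, C3 = 0x83, C4 = 0x0A, C5 = 0x91, C6 = 0xAE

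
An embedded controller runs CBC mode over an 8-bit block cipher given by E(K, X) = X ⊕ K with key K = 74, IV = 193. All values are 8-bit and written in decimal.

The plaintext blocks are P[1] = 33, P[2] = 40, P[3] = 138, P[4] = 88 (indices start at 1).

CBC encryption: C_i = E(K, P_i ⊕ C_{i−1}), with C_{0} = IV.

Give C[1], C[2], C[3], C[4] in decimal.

C[1] = 170, C[2] = 200, C[3] = 8, C[4] = 26

C[1]: P[1] ⊕ 193 = 224; E(K, 224) = 170.
C[2]: P[2] ⊕ 170 = 130; E(K, 130) = 200.
C[3]: P[3] ⊕ 200 = 66; E(K, 66) = 8.
C[4]: P[4] ⊕ 8 = 80; E(K, 80) = 26.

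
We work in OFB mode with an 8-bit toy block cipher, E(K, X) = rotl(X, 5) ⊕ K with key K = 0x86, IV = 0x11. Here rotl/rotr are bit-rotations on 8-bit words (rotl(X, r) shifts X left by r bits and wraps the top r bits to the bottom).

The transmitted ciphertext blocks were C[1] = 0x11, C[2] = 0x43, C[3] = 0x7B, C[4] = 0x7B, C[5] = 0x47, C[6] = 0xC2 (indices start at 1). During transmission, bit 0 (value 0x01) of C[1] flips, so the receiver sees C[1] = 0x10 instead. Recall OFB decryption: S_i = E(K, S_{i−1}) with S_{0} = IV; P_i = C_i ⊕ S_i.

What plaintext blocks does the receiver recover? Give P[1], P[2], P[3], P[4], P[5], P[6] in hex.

P[1] = 0xB4, P[2] = 0x51, P[3] = 0xBF, P[4] = 0x65, P[5] = 0x02, P[6] = 0xEC

Only C[1] changed, to 0x10. In OFB, a change in C_i flips the same bit in P_i only; the keystream is unaffected. Decrypting the received ciphertext:
P[1]: S = E(K, 0x11) = 0xA4; 0x10 ⊕ 0xA4 = 0xB4.
P[2]: S = E(K, 0xA4) = 0x12; 0x43 ⊕ 0x12 = 0x51.
P[3]: S = E(K, 0x12) = 0xC4; 0x7B ⊕ 0xC4 = 0xBF.
P[4]: S = E(K, 0xC4) = 0x1E; 0x7B ⊕ 0x1E = 0x65.
P[5]: S = E(K, 0x1E) = 0x45; 0x47 ⊕ 0x45 = 0x02.
P[6]: S = E(K, 0x45) = 0x2E; 0xC2 ⊕ 0x2E = 0xEC.
Blocks that differ from the original plaintext: P[1].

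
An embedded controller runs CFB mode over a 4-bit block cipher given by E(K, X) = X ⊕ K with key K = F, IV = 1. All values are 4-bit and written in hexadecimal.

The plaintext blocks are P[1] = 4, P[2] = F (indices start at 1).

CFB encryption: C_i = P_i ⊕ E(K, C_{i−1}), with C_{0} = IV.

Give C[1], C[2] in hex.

C[1] = A, C[2] = A

C[1]: E(K, 1) = E; 4 ⊕ E = A.
C[2]: E(K, A) = 5; F ⊕ 5 = A.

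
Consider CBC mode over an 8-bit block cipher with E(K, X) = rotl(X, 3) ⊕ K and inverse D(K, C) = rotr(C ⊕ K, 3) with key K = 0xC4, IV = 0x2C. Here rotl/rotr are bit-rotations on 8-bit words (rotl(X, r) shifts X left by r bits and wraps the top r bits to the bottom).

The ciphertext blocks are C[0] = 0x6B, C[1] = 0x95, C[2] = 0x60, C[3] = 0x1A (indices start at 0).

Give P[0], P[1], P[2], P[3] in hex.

P[0] = 0xD9, P[1] = 0x41, P[2] = 0x01, P[3] = 0xBB

CBC decryption: P_i = D(K, C_i) ⊕ C_{i−1}, with C_{−1} = IV.
P[0]: D(K, 0x6B) = 0xF5; 0xF5 ⊕ 0x2C = 0xD9.
P[1]: D(K, 0x95) = 0x2A; 0x2A ⊕ 0x6B = 0x41.
P[2]: D(K, 0x60) = 0x94; 0x94 ⊕ 0x95 = 0x01.
P[3]: D(K, 0x1A) = 0xDB; 0xDB ⊕ 0x60 = 0xBB.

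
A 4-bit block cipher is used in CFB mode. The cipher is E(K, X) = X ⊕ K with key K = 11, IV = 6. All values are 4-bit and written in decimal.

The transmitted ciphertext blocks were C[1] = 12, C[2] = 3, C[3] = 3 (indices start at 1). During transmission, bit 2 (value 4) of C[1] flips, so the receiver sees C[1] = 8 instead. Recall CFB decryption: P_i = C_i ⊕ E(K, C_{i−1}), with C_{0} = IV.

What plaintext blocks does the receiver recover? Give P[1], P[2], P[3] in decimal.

P[1] = 5, P[2] = 0, P[3] = 11

Only C[1] changed, to 8. In CFB, a change in C_i flips the same bit in P_i and garbles P_{i+1}. Decrypting the received ciphertext:
P[1]: E(K, 6) = 13; 8 ⊕ 13 = 5.
P[2]: E(K, 8) = 3; 3 ⊕ 3 = 0.
P[3]: E(K, 3) = 8; 3 ⊕ 8 = 11.
Blocks that differ from the original plaintext: P[1], P[2].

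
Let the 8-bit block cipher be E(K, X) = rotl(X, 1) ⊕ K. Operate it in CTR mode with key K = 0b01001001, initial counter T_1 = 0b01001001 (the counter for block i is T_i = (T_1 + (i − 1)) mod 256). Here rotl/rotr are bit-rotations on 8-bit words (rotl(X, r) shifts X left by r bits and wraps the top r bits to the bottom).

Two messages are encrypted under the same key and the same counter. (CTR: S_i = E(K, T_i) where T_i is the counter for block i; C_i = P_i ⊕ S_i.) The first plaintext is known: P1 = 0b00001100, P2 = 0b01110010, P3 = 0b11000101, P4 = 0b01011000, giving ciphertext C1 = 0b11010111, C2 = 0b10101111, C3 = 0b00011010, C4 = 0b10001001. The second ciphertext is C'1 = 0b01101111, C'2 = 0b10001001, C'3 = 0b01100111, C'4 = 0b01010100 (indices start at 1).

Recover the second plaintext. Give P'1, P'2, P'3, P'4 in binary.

P'1 = 0b10110100, P'2 = 0b01010100, P'3 = 0b10111000, P'4 = 0b10000101

In CTR with a reused counter, both messages share the same keystream S_i, so C_i ⊕ C'_i = P_i ⊕ P'_i and thus P'_i = P_i ⊕ C_i ⊕ C'_i.
P'1: 0b00001100 ⊕ 0b11010111 ⊕ 0b01101111 = 0b10110100.
P'2: 0b01110010 ⊕ 0b10101111 ⊕ 0b10001001 = 0b01010100.
P'3: 0b11000101 ⊕ 0b00011010 ⊕ 0b01100111 = 0b10111000.
P'4: 0b01011000 ⊕ 0b10001001 ⊕ 0b01010100 = 0b10000101.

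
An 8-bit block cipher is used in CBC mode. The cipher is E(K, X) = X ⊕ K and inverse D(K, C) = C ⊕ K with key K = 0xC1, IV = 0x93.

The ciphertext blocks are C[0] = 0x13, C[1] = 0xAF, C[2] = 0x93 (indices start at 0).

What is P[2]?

P[2] = 0xFD

CBC decryption: P_i = D(K, C_i) ⊕ C_{i−1}, with C_{−1} = IV.
P[2]: D(K, 0x93) = 0x52; 0x52 ⊕ 0xAF = 0xFD.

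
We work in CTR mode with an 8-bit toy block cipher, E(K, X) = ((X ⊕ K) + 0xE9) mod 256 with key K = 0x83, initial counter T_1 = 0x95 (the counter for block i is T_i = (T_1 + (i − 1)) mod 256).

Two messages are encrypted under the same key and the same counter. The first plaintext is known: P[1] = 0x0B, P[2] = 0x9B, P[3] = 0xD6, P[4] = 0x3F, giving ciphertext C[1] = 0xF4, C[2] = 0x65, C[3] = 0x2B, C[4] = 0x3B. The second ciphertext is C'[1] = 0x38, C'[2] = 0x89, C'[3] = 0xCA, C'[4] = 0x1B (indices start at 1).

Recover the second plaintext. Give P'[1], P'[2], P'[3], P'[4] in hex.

In CTR with a reused counter, both messages share the same keystream S_i, so C_i ⊕ C'_i = P_i ⊕ P'_i and thus P'_i = P_i ⊕ C_i ⊕ C'_i.
P'[1]: 0x0B ⊕ 0xF4 ⊕ 0x38 = 0xC7.
P'[2]: 0x9B ⊕ 0x65 ⊕ 0x89 = 0x77.
P'[3]: 0xD6 ⊕ 0x2B ⊕ 0xCA = 0x37.
P'[4]: 0x3F ⊕ 0x3B ⊕ 0x1B = 0x1F.

P'[1] = 0xC7, P'[2] = 0x77, P'[3] = 0x37, P'[4] = 0x1F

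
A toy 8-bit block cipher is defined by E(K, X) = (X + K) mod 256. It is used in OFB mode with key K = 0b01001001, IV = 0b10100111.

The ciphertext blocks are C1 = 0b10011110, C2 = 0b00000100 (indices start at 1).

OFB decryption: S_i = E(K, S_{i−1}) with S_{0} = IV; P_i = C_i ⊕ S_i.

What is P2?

P1: S = E(K, 0b10100111) = 0b11110000; 0b10011110 ⊕ 0b11110000 = 0b01101110.
P2: S = E(K, 0b11110000) = 0b00111001; 0b00000100 ⊕ 0b00111001 = 0b00111101.

P2 = 0b00111101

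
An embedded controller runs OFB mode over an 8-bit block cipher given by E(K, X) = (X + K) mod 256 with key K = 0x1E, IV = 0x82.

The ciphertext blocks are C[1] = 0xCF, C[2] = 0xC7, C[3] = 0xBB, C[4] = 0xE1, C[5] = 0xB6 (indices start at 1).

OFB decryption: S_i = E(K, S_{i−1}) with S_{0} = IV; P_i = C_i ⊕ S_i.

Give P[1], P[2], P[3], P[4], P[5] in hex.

P[1] = 0x6F, P[2] = 0x79, P[3] = 0x67, P[4] = 0x1B, P[5] = 0xAE

P[1]: S = E(K, 0x82) = 0xA0; 0xCF ⊕ 0xA0 = 0x6F.
P[2]: S = E(K, 0xA0) = 0xBE; 0xC7 ⊕ 0xBE = 0x79.
P[3]: S = E(K, 0xBE) = 0xDC; 0xBB ⊕ 0xDC = 0x67.
P[4]: S = E(K, 0xDC) = 0xFA; 0xE1 ⊕ 0xFA = 0x1B.
P[5]: S = E(K, 0xFA) = 0x18; 0xB6 ⊕ 0x18 = 0xAE.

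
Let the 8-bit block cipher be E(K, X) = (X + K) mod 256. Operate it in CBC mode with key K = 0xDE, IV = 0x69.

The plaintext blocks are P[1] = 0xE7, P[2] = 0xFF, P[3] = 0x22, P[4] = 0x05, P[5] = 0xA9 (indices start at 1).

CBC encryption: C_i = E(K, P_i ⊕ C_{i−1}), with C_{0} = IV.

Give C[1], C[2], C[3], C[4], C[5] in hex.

C[1]: P[1] ⊕ 0x69 = 0x8E; E(K, 0x8E) = 0x6C.
C[2]: P[2] ⊕ 0x6C = 0x93; E(K, 0x93) = 0x71.
C[3]: P[3] ⊕ 0x71 = 0x53; E(K, 0x53) = 0x31.
C[4]: P[4] ⊕ 0x31 = 0x34; E(K, 0x34) = 0x12.
C[5]: P[5] ⊕ 0x12 = 0xBB; E(K, 0xBB) = 0x99.

C[1] = 0x6C, C[2] = 0x71, C[3] = 0x31, C[4] = 0x12, C[5] = 0x99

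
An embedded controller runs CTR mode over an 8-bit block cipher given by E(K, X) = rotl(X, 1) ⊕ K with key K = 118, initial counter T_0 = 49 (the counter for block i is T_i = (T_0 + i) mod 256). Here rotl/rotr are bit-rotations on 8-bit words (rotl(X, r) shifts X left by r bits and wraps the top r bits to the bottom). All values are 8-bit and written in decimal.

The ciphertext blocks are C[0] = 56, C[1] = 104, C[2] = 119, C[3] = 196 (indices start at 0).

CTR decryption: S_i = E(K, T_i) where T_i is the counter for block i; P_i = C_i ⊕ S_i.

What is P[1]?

P[1]: T = 50, S = E(K, T) = 18; 104 ⊕ 18 = 122.

P[1] = 122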